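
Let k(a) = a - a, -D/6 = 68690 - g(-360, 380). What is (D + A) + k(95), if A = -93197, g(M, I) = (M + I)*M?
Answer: -548537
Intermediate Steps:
g(M, I) = M*(I + M) (g(M, I) = (I + M)*M = M*(I + M))
D = -455340 (D = -6*(68690 - (-360)*(380 - 360)) = -6*(68690 - (-360)*20) = -6*(68690 - 1*(-7200)) = -6*(68690 + 7200) = -6*75890 = -455340)
k(a) = 0
(D + A) + k(95) = (-455340 - 93197) + 0 = -548537 + 0 = -548537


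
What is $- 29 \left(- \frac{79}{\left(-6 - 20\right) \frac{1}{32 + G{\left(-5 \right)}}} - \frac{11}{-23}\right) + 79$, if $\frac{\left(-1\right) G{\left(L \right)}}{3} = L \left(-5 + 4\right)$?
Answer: $- \frac{856833}{598} \approx -1432.8$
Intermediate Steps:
$G{\left(L \right)} = 3 L$ ($G{\left(L \right)} = - 3 L \left(-5 + 4\right) = - 3 L \left(-1\right) = - 3 \left(- L\right) = 3 L$)
$- 29 \left(- \frac{79}{\left(-6 - 20\right) \frac{1}{32 + G{\left(-5 \right)}}} - \frac{11}{-23}\right) + 79 = - 29 \left(- \frac{79}{\left(-6 - 20\right) \frac{1}{32 + 3 \left(-5\right)}} - \frac{11}{-23}\right) + 79 = - 29 \left(- \frac{79}{\left(-26\right) \frac{1}{32 - 15}} - - \frac{11}{23}\right) + 79 = - 29 \left(- \frac{79}{\left(-26\right) \frac{1}{17}} + \frac{11}{23}\right) + 79 = - 29 \left(- \frac{79}{- \frac{26}{17}} + \frac{11}{23}\right) + 79 = - 29 \left(\left(-79\right) \left(- \frac{17}{26}\right) + \frac{11}{23}\right) + 79 = - 29 \left(\frac{1343}{26} + \frac{11}{23}\right) + 79 = \left(-29\right) \frac{31175}{598} + 79 = - \frac{904075}{598} + 79 = - \frac{856833}{598}$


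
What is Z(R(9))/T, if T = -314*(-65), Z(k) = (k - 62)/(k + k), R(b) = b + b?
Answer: -11/183690 ≈ -5.9884e-5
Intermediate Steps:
R(b) = 2*b
Z(k) = (-62 + k)/(2*k) (Z(k) = (-62 + k)/((2*k)) = (-62 + k)*(1/(2*k)) = (-62 + k)/(2*k))
T = 20410
Z(R(9))/T = ((-62 + 2*9)/(2*((2*9))))/20410 = ((½)*(-62 + 18)/18)*(1/20410) = ((½)*(1/18)*(-44))*(1/20410) = -11/9*1/20410 = -11/183690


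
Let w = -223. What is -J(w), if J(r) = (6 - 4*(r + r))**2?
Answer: -3204100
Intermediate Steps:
J(r) = (6 - 8*r)**2
-J(w) = -4*(-3 + 4*(-223))**2 = -4*(-3 - 892)**2 = -4*(-895)**2 = -4*801025 = -1*3204100 = -3204100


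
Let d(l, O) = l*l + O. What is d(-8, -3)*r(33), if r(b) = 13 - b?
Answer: -1220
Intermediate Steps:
d(l, O) = O + l² (d(l, O) = l² + O = O + l²)
d(-8, -3)*r(33) = (-3 + (-8)²)*(13 - 1*33) = (-3 + 64)*(13 - 33) = 61*(-20) = -1220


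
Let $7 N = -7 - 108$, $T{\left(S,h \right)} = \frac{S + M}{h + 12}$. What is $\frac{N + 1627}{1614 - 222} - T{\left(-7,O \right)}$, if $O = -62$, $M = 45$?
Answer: $\frac{77831}{40600} \approx 1.917$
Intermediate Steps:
$T{\left(S,h \right)} = \frac{45 + S}{12 + h}$ ($T{\left(S,h \right)} = \frac{S + 45}{h + 12} = \frac{45 + S}{12 + h}$)
$N = - \frac{115}{7}$ ($N = \frac{-7 - 108}{7} = \frac{1}{7} \left(-115\right) = - \frac{115}{7} \approx -16.429$)
$\frac{N + 1627}{1614 - 222} - T{\left(-7,O \right)} = \frac{- \frac{115}{7} + 1627}{1614 - 222} - \frac{45 - 7}{12 - 62} = \frac{11274}{7 \cdot 1392} - \frac{1}{-50} \cdot 38 = \frac{11274}{7} \cdot \frac{1}{1392} - \left(- \frac{1}{50}\right) 38 = \frac{1879}{1624} - - \frac{19}{25} = \frac{1879}{1624} + \frac{19}{25} = \frac{77831}{40600}$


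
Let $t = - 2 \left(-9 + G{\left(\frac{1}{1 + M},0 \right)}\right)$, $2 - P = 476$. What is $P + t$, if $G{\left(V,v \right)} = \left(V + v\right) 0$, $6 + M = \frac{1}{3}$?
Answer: $-456$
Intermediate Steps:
$M = - \frac{17}{3}$ ($M = -6 + \frac{1}{3} = - \frac{17}{3} \approx -5.6667$)
$P = -474$ ($P = 2 - 476 = -474$)
$G{\left(V,v \right)} = 0$
$t = 18$ ($t = - 2 \left(-9 + 0\right) = \left(-2\right) \left(-9\right) = 18$)
$P + t = -474 + 18 = -456$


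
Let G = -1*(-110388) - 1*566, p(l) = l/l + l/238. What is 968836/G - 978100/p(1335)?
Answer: -12781848896286/86375003 ≈ -1.4798e+5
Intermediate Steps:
p(l) = 1 + l/238 (p(l) = 1 + l*(1/238) = 1 + l/238)
G = 109822 (G = 110388 - 566 = 109822)
968836/G - 978100/p(1335) = 968836/109822 - 978100/(1 + (1/238)*1335) = 968836*(1/109822) - 978100/(1 + 1335/238) = 484418/54911 - 978100/1573/238 = 484418/54911 - 978100*238/1573 = 484418/54911 - 232787800/1573 = -12781848896286/86375003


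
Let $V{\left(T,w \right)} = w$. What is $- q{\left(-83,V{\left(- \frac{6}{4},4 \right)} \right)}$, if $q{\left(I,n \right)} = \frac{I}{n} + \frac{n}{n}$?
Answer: $\frac{79}{4} \approx 19.75$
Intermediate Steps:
$q{\left(I,n \right)} = 1 + \frac{I}{n}$ ($q{\left(I,n \right)} = \frac{I}{n} + 1 = 1 + \frac{I}{n}$)
$- q{\left(-83,V{\left(- \frac{6}{4},4 \right)} \right)} = - \frac{-83 + 4}{4} = - \frac{-79}{4} = \left(-1\right) \left(- \frac{79}{4}\right) = \frac{79}{4}$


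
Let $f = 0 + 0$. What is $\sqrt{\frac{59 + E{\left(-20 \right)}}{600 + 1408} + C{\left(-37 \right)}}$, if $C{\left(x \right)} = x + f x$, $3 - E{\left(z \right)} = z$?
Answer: $\frac{3 i \sqrt{1034873}}{502} \approx 6.0794 i$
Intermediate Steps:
$E{\left(z \right)} = 3 - z$
$f = 0$
$C{\left(x \right)} = x$ ($C{\left(x \right)} = x + 0 x = x + 0 = x$)
$\sqrt{\frac{59 + E{\left(-20 \right)}}{600 + 1408} + C{\left(-37 \right)}} = \sqrt{\frac{59 + \left(3 - -20\right)}{600 + 1408} - 37} = \sqrt{\frac{59 + \left(3 + 20\right)}{2008} - 37} = \sqrt{\left(59 + 23\right) \frac{1}{2008} - 37} = \sqrt{82 \cdot \frac{1}{2008} - 37} = \sqrt{\frac{41}{1004} - 37} = \sqrt{- \frac{37107}{1004}} = \frac{3 i \sqrt{1034873}}{502}$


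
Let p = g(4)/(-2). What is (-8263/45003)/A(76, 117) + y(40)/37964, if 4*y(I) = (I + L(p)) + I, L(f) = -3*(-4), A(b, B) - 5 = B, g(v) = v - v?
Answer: -93709057/104218127412 ≈ -0.00089916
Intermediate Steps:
g(v) = 0
A(b, B) = 5 + B
p = 0 (p = 0/(-2) = 0*(-½) = 0)
L(f) = 12
y(I) = 3 + I/2 (y(I) = ((I + 12) + I)/4 = ((12 + I) + I)/4 = (12 + 2*I)/4 = 3 + I/2)
(-8263/45003)/A(76, 117) + y(40)/37964 = (-8263/45003)/(5 + 117) + (3 + (½)*40)/37964 = -8263*1/45003/122 + (3 + 20)*(1/37964) = -8263/45003*1/122 + 23*(1/37964) = -8263/5490366 + 23/37964 = -93709057/104218127412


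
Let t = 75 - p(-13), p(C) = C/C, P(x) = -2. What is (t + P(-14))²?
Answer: 5184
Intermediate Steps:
p(C) = 1
t = 74 (t = 75 - 1*1 = 75 - 1 = 74)
(t + P(-14))² = (74 - 2)² = 72² = 5184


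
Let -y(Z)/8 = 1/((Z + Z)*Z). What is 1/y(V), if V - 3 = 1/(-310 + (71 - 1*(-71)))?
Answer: -253009/112896 ≈ -2.2411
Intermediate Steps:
V = 503/168 (V = 3 + 1/(-310 + (71 - 1*(-71))) = 3 + 1/(-310 + (71 + 71)) = 3 + 1/(-310 + 142) = 3 + 1/(-168) = 3 - 1/168 = 503/168 ≈ 2.9940)
y(Z) = -4/Z² (y(Z) = -8/((Z + Z)*Z) = -8/((2*Z)*Z) = -8*1/(2*Z)/Z = -4/Z²)
1/y(V) = 1/(-4/(503/168)²) = 1/(-4*28224/253009) = 1/(-112896/253009) = -253009/112896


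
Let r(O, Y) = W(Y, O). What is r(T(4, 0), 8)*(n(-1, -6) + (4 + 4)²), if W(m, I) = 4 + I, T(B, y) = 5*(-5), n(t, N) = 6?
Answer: -1470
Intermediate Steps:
T(B, y) = -25
r(O, Y) = 4 + O
r(T(4, 0), 8)*(n(-1, -6) + (4 + 4)²) = (4 - 25)*(6 + (4 + 4)²) = -21*(6 + 8²) = -21*(6 + 64) = -21*70 = -1470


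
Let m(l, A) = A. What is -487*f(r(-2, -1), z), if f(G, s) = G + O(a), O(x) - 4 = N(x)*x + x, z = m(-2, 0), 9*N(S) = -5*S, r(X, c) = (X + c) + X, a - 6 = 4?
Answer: 204053/9 ≈ 22673.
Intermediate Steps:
a = 10 (a = 6 + 4 = 10)
r(X, c) = c + 2*X
N(S) = -5*S/9 (N(S) = (-5*S)/9 = -5*S/9)
z = 0
O(x) = 4 + x - 5*x²/9 (O(x) = 4 + ((-5*x/9)*x + x) = 4 + (-5*x²/9 + x) = 4 + (x - 5*x²/9) = 4 + x - 5*x²/9)
f(G, s) = -374/9 + G (f(G, s) = G + (4 + 10 - 5/9*10²) = G + (4 + 10 - 5/9*100) = G + (4 + 10 - 500/9) = G - 374/9 = -374/9 + G)
-487*f(r(-2, -1), z) = -487*(-374/9 + (-1 + 2*(-2))) = -487*(-374/9 + (-1 - 4)) = -487*(-374/9 - 5) = -487*(-419/9) = 204053/9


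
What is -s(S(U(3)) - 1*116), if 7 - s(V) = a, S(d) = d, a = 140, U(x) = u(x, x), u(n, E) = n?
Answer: 133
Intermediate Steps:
U(x) = x
s(V) = -133 (s(V) = 7 - 1*140 = 7 - 140 = -133)
-s(S(U(3)) - 1*116) = -1*(-133) = 133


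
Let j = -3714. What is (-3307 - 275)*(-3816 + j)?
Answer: 26972460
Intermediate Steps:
(-3307 - 275)*(-3816 + j) = (-3307 - 275)*(-3816 - 3714) = -3582*(-7530) = 26972460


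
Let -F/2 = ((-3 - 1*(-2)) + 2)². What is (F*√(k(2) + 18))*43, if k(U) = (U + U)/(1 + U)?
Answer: -86*√174/3 ≈ -378.14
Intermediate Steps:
k(U) = 2*U/(1 + U) (k(U) = (2*U)/(1 + U) = 2*U/(1 + U))
F = -2 (F = -2*((-3 - 1*(-2)) + 2)² = -2*((-3 + 2) + 2)² = -2*(-1 + 2)² = -2*1² = -2*1 = -2)
(F*√(k(2) + 18))*43 = -2*√(2*2/(1 + 2) + 18)*43 = -2*√(2*2/3 + 18)*43 = -2*√(2*2*(⅓) + 18)*43 = -2*√(4/3 + 18)*43 = -2*√174/3*43 = -86*√174/3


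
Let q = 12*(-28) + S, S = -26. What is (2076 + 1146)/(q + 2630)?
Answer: 179/126 ≈ 1.4206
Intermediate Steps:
q = -362 (q = 12*(-28) - 26 = -336 - 26 = -362)
(2076 + 1146)/(q + 2630) = (2076 + 1146)/(-362 + 2630) = 3222/2268 = 3222*(1/2268) = 179/126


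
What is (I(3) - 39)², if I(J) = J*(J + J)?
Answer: 441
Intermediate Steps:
I(J) = 2*J² (I(J) = J*(2*J) = 2*J²)
(I(3) - 39)² = (2*3² - 39)² = (2*9 - 39)² = (18 - 39)² = (-21)² = 441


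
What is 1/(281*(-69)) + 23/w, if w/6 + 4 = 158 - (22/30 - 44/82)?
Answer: 91229957/3667972242 ≈ 0.024872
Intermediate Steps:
w = 189178/205 (w = -24 + 6*(158 - (22/30 - 44/82)) = -24 + 6*(158 - (22*(1/30) - 44*1/82)) = -24 + 6*(158 - (11/15 - 22/41)) = -24 + 6*(158 - 1*121/615) = -24 + 6*(158 - 121/615) = -24 + 6*(97049/615) = -24 + 194098/205 = 189178/205 ≈ 922.82)
1/(281*(-69)) + 23/w = 1/(281*(-69)) + 23/(189178/205) = (1/281)*(-1/69) + 23*(205/189178) = -1/19389 + 4715/189178 = 91229957/3667972242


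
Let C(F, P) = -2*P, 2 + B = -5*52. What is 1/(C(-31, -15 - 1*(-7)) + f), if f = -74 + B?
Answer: -1/320 ≈ -0.0031250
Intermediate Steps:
B = -262 (B = -2 - 5*52 = -2 - 260 = -262)
f = -336 (f = -74 - 262 = -336)
1/(C(-31, -15 - 1*(-7)) + f) = 1/(-2*(-15 - 1*(-7)) - 336) = 1/(-2*(-15 + 7) - 336) = 1/(-2*(-8) - 336) = 1/(16 - 336) = 1/(-320) = -1/320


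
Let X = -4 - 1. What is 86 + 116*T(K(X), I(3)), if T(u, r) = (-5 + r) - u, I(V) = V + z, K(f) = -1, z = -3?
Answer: -378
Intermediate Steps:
X = -5
I(V) = -3 + V (I(V) = V - 3 = -3 + V)
T(u, r) = -5 + r - u
86 + 116*T(K(X), I(3)) = 86 + 116*(-5 + (-3 + 3) - 1*(-1)) = 86 + 116*(-5 + 0 + 1) = 86 + 116*(-4) = 86 - 464 = -378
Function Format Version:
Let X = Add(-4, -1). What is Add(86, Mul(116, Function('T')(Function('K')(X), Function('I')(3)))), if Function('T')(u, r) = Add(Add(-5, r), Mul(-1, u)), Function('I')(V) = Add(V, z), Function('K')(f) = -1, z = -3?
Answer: -378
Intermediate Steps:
X = -5
Function('I')(V) = Add(-3, V) (Function('I')(V) = Add(V, -3) = Add(-3, V))
Function('T')(u, r) = Add(-5, r, Mul(-1, u))
Add(86, Mul(116, Function('T')(Function('K')(X), Function('I')(3)))) = Add(86, Mul(116, Add(-5, Add(-3, 3), Mul(-1, -1)))) = Add(86, Mul(116, Add(-5, 0, 1))) = Add(86, Mul(116, -4)) = Add(86, -464) = -378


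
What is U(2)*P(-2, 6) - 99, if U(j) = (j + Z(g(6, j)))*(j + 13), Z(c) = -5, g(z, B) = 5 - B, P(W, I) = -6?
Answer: 171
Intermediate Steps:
U(j) = (-5 + j)*(13 + j) (U(j) = (j - 5)*(j + 13) = (-5 + j)*(13 + j))
U(2)*P(-2, 6) - 99 = (-65 + 2² + 8*2)*(-6) - 99 = (-65 + 4 + 16)*(-6) - 99 = -45*(-6) - 99 = 270 - 99 = 171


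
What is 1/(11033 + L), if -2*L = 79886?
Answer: -1/28910 ≈ -3.4590e-5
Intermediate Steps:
L = -39943 (L = -1/2*79886 = -39943)
1/(11033 + L) = 1/(11033 - 39943) = 1/(-28910) = -1/28910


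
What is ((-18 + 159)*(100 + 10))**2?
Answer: 240560100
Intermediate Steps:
((-18 + 159)*(100 + 10))**2 = (141*110)**2 = 15510**2 = 240560100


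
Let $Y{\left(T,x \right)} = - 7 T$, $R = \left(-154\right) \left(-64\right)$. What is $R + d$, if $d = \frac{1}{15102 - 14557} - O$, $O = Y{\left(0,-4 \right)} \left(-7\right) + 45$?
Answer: $\frac{5346996}{545} \approx 9811.0$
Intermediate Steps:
$R = 9856$
$O = 45$ ($O = \left(-7\right) 0 \left(-7\right) + 45 = 0 \left(-7\right) + 45 = 0 + 45 = 45$)
$d = - \frac{24524}{545}$ ($d = \frac{1}{15102 - 14557} - 45 = \frac{1}{545} - 45 = - \frac{24524}{545} \approx -44.998$)
$R + d = 9856 - \frac{24524}{545} = \frac{5346996}{545}$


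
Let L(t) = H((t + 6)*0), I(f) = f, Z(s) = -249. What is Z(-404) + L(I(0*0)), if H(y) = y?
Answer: -249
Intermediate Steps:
L(t) = 0 (L(t) = (t + 6)*0 = (6 + t)*0 = 0)
Z(-404) + L(I(0*0)) = -249 + 0 = -249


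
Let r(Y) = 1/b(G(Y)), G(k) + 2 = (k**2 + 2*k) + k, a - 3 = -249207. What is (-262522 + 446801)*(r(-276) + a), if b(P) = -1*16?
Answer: -734769206935/16 ≈ -4.5923e+10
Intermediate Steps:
a = -249204 (a = 3 - 249207 = -249204)
G(k) = -2 + k**2 + 3*k (G(k) = -2 + ((k**2 + 2*k) + k) = -2 + (k**2 + 3*k) = -2 + k**2 + 3*k)
b(P) = -16
r(Y) = -1/16 (r(Y) = 1/(-16) = -1/16)
(-262522 + 446801)*(r(-276) + a) = (-262522 + 446801)*(-1/16 - 249204) = 184279*(-3987265/16) = -734769206935/16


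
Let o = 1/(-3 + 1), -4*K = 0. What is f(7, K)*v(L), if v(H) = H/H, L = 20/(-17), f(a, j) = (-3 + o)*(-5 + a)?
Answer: -7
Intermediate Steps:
K = 0 (K = -1/4*0 = 0)
o = -1/2 (o = 1/(-2) = -1/2 ≈ -0.50000)
f(a, j) = 35/2 - 7*a/2 (f(a, j) = (-3 - 1/2)*(-5 + a) = -7*(-5 + a)/2 = 35/2 - 7*a/2)
L = -20/17 (L = 20*(-1/17) = -20/17 ≈ -1.1765)
v(H) = 1
f(7, K)*v(L) = (35/2 - 7/2*7)*1 = (35/2 - 49/2)*1 = -7*1 = -7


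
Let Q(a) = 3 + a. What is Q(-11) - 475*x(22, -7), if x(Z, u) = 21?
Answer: -9983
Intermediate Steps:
Q(-11) - 475*x(22, -7) = (3 - 11) - 475*21 = -8 - 9975 = -9983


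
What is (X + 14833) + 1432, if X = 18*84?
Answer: 17777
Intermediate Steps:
X = 1512
(X + 14833) + 1432 = (1512 + 14833) + 1432 = 16345 + 1432 = 17777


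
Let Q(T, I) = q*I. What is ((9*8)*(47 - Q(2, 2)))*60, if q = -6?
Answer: 254880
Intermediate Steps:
Q(T, I) = -6*I
((9*8)*(47 - Q(2, 2)))*60 = ((9*8)*(47 - (-6)*2))*60 = (72*(47 - 1*(-12)))*60 = (72*(47 + 12))*60 = (72*59)*60 = 4248*60 = 254880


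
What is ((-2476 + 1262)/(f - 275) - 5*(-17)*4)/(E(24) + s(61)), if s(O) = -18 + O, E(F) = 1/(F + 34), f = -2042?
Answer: 45761652/5780915 ≈ 7.9160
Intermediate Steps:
E(F) = 1/(34 + F)
((-2476 + 1262)/(f - 275) - 5*(-17)*4)/(E(24) + s(61)) = ((-2476 + 1262)/(-2042 - 275) - 5*(-17)*4)/(1/(34 + 24) + (-18 + 61)) = (-1214/(-2317) + 85*4)/(1/58 + 43) = (-1214*(-1/2317) + 340)/(1/58 + 43) = (1214/2317 + 340)/(2495/58) = (788994/2317)*(58/2495) = 45761652/5780915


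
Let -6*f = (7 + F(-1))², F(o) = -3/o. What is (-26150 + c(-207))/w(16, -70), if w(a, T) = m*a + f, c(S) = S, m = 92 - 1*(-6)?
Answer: -79071/4654 ≈ -16.990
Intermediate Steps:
m = 98 (m = 92 + 6 = 98)
f = -50/3 (f = -(7 - 3/(-1))²/6 = -(7 - 3*(-1))²/6 = -(7 + 3)²/6 = -⅙*10² = -⅙*100 = -50/3 ≈ -16.667)
w(a, T) = -50/3 + 98*a (w(a, T) = 98*a - 50/3 = -50/3 + 98*a)
(-26150 + c(-207))/w(16, -70) = (-26150 - 207)/(-50/3 + 98*16) = -26357/(-50/3 + 1568) = -26357/4654/3 = -26357*3/4654 = -79071/4654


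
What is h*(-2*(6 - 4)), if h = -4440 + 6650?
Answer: -8840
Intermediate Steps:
h = 2210
h*(-2*(6 - 4)) = 2210*(-2*(6 - 4)) = 2210*(-2*2) = 2210*(-4) = -8840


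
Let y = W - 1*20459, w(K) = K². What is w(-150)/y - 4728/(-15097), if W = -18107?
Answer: -78671226/291115451 ≈ -0.27024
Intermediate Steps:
y = -38566 (y = -18107 - 1*20459 = -18107 - 20459 = -38566)
w(-150)/y - 4728/(-15097) = (-150)²/(-38566) - 4728/(-15097) = 22500*(-1/38566) - 4728*(-1/15097) = -11250/19283 + 4728/15097 = -78671226/291115451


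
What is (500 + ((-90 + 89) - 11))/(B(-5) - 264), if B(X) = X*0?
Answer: -61/33 ≈ -1.8485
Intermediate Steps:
B(X) = 0
(500 + ((-90 + 89) - 11))/(B(-5) - 264) = (500 + ((-90 + 89) - 11))/(0 - 264) = (500 + (-1 - 11))/(-264) = (500 - 12)*(-1/264) = 488*(-1/264) = -61/33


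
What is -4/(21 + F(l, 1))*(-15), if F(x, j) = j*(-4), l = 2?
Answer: 60/17 ≈ 3.5294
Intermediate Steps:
F(x, j) = -4*j
-4/(21 + F(l, 1))*(-15) = -4/(21 - 4*1)*(-15) = -4/(21 - 4)*(-15) = -4/17*(-15) = 60/17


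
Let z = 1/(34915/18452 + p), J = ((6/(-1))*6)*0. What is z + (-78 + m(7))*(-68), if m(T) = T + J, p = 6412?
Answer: 571389661544/118349139 ≈ 4828.0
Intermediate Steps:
J = 0 (J = ((6*(-1))*6)*0 = -6*6*0 = -36*0 = 0)
m(T) = T (m(T) = T + 0 = T)
z = 18452/118349139 (z = 1/(34915/18452 + 6412) = 1/(118349139/18452) = 18452/118349139 ≈ 0.00015591)
z + (-78 + m(7))*(-68) = 18452/118349139 + (-78 + 7)*(-68) = 18452/118349139 - 71*(-68) = 18452/118349139 + 4828 = 571389661544/118349139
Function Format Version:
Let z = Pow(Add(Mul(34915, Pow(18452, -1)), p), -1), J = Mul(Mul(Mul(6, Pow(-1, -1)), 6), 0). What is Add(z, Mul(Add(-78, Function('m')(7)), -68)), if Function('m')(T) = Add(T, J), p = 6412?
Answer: Rational(571389661544, 118349139) ≈ 4828.0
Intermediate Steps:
J = 0 (J = Mul(Mul(Mul(6, -1), 6), 0) = Mul(Mul(-6, 6), 0) = Mul(-36, 0) = 0)
Function('m')(T) = T (Function('m')(T) = Add(T, 0) = T)
z = Rational(18452, 118349139) (z = Pow(Add(Mul(34915, Pow(18452, -1)), 6412), -1) = Pow(Add(Mul(34915, Rational(1, 18452)), 6412), -1) = Pow(Add(Rational(34915, 18452), 6412), -1) = Pow(Rational(118349139, 18452), -1) = Rational(18452, 118349139) ≈ 0.00015591)
Add(z, Mul(Add(-78, Function('m')(7)), -68)) = Add(Rational(18452, 118349139), Mul(Add(-78, 7), -68)) = Add(Rational(18452, 118349139), Mul(-71, -68)) = Add(Rational(18452, 118349139), 4828) = Rational(571389661544, 118349139)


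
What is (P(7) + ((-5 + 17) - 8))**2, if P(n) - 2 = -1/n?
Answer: 1681/49 ≈ 34.306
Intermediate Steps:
P(n) = 2 - 1/n
(P(7) + ((-5 + 17) - 8))**2 = ((2 - 1/7) + ((-5 + 17) - 8))**2 = ((2 - 1*1/7) + (12 - 8))**2 = ((2 - 1/7) + 4)**2 = (13/7 + 4)**2 = (41/7)**2 = 1681/49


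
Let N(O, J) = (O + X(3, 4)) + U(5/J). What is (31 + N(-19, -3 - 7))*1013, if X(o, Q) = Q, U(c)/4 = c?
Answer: 14182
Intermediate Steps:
U(c) = 4*c
N(O, J) = 4 + O + 20/J (N(O, J) = (O + 4) + 4*(5/J) = (4 + O) + 20/J = 4 + O + 20/J)
(31 + N(-19, -3 - 7))*1013 = (31 + (4 - 19 + 20/(-3 - 7)))*1013 = (31 + (4 - 19 + 20/(-10)))*1013 = (31 + (4 - 19 + 20*(-⅒)))*1013 = (31 + (4 - 19 - 2))*1013 = (31 - 17)*1013 = 14*1013 = 14182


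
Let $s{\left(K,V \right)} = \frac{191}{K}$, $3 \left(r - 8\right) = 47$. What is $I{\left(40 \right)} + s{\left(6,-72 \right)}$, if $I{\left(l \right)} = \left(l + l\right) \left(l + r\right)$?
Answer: $\frac{30751}{6} \approx 5125.2$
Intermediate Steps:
$r = \frac{71}{3}$ ($r = 8 + \frac{1}{3} \cdot 47 = 8 + \frac{47}{3} = \frac{71}{3} \approx 23.667$)
$I{\left(l \right)} = 2 l \left(\frac{71}{3} + l\right)$ ($I{\left(l \right)} = \left(l + l\right) \left(l + \frac{71}{3}\right) = 2 l \left(\frac{71}{3} + l\right)$)
$I{\left(40 \right)} + s{\left(6,-72 \right)} = \frac{2}{3} \cdot 40 \left(71 + 3 \cdot 40\right) + \frac{191}{6} = \frac{2}{3} \cdot 40 \left(71 + 120\right) + 191 \cdot \frac{1}{6} = \frac{2}{3} \cdot 40 \cdot 191 + \frac{191}{6} = \frac{15280}{3} + \frac{191}{6} = \frac{30751}{6}$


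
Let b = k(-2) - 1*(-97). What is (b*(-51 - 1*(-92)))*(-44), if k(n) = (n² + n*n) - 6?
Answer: -178596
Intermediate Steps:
k(n) = -6 + 2*n² (k(n) = (n² + n²) - 6 = 2*n² - 6 = -6 + 2*n²)
b = 99 (b = (-6 + 2*(-2)²) - 1*(-97) = (-6 + 2*4) + 97 = (-6 + 8) + 97 = 2 + 97 = 99)
(b*(-51 - 1*(-92)))*(-44) = (99*(-51 - 1*(-92)))*(-44) = (99*(-51 + 92))*(-44) = (99*41)*(-44) = 4059*(-44) = -178596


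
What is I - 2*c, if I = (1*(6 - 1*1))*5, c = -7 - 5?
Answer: 49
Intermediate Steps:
c = -12
I = 25 (I = (1*(6 - 1))*5 = (1*5)*5 = 5*5 = 25)
I - 2*c = 25 - 2*(-12) = 25 + 24 = 49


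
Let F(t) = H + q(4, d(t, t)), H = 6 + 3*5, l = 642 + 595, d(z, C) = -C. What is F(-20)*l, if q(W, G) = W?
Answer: 30925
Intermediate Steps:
l = 1237
H = 21 (H = 6 + 15 = 21)
F(t) = 25 (F(t) = 21 + 4 = 25)
F(-20)*l = 25*1237 = 30925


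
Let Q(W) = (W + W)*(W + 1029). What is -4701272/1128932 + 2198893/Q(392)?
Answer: -98397043469/44917946416 ≈ -2.1906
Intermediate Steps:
Q(W) = 2*W*(1029 + W) (Q(W) = (2*W)*(1029 + W) = 2*W*(1029 + W))
-4701272/1128932 + 2198893/Q(392) = -4701272/1128932 + 2198893/((2*392*(1029 + 392))) = -4701272*1/1128932 + 2198893/((2*392*1421)) = -1175318/282233 + 2198893/1114064 = -98397043469/44917946416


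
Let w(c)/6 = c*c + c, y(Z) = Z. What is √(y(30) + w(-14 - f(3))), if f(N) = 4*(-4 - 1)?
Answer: √282 ≈ 16.793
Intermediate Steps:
f(N) = -20 (f(N) = 4*(-5) = -20)
w(c) = 6*c + 6*c² (w(c) = 6*(c*c + c) = 6*(c² + c) = 6*(c + c²) = 6*c + 6*c²)
√(y(30) + w(-14 - f(3))) = √(30 + 6*(-14 - 1*(-20))*(1 + (-14 - 1*(-20)))) = √(30 + 6*(-14 + 20)*(1 + (-14 + 20))) = √(30 + 6*6*(1 + 6)) = √(30 + 6*6*7) = √(30 + 252) = √282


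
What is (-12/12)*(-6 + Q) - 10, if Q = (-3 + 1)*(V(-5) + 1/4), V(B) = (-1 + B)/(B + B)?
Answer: -23/10 ≈ -2.3000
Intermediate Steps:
V(B) = (-1 + B)/(2*B) (V(B) = (-1 + B)/((2*B)) = (-1 + B)*(1/(2*B)) = (-1 + B)/(2*B))
Q = -17/10 (Q = (-3 + 1)*((½)*(-1 - 5)/(-5) + 1/4) = -2*((½)*(-⅕)*(-6) + 1*(¼)) = -2*(⅗ + ¼) = -2*17/20 = -17/10 ≈ -1.7000)
(-12/12)*(-6 + Q) - 10 = (-12/12)*(-6 - 17/10) - 10 = -12*1/12*(-77/10) - 10 = -1*(-77/10) - 10 = 77/10 - 10 = -23/10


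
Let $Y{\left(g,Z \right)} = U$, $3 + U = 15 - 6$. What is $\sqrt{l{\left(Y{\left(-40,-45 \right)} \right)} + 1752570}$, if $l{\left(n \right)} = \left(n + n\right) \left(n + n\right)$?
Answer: $3 \sqrt{194746} \approx 1323.9$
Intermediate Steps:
$U = 6$ ($U = -3 + \left(15 - 6\right) = -3 + 9 = 6$)
$Y{\left(g,Z \right)} = 6$
$l{\left(n \right)} = 4 n^{2}$ ($l{\left(n \right)} = 2 n 2 n = 4 n^{2}$)
$\sqrt{l{\left(Y{\left(-40,-45 \right)} \right)} + 1752570} = \sqrt{4 \cdot 6^{2} + 1752570} = \sqrt{4 \cdot 36 + 1752570} = \sqrt{144 + 1752570} = \sqrt{1752714} = 3 \sqrt{194746}$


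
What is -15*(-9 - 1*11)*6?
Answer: 1800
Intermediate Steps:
-15*(-9 - 1*11)*6 = -15*(-9 - 11)*6 = -15*(-20)*6 = 300*6 = 1800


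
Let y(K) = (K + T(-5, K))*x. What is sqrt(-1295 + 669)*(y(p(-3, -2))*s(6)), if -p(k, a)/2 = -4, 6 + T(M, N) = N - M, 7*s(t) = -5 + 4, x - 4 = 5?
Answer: -135*I*sqrt(626)/7 ≈ -482.53*I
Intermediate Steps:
x = 9 (x = 4 + 5 = 9)
s(t) = -1/7 (s(t) = (-5 + 4)/7 = (1/7)*(-1) = -1/7)
T(M, N) = -6 + N - M (T(M, N) = -6 + (N - M) = -6 + N - M)
p(k, a) = 8 (p(k, a) = -2*(-4) = 8)
y(K) = -9 + 18*K (y(K) = (K + (-6 + K - 1*(-5)))*9 = (K + (-6 + K + 5))*9 = (K + (-1 + K))*9 = (-1 + 2*K)*9 = -9 + 18*K)
sqrt(-1295 + 669)*(y(p(-3, -2))*s(6)) = sqrt(-1295 + 669)*((-9 + 18*8)*(-1/7)) = sqrt(-626)*((-9 + 144)*(-1/7)) = (I*sqrt(626))*(135*(-1/7)) = (I*sqrt(626))*(-135/7) = -135*I*sqrt(626)/7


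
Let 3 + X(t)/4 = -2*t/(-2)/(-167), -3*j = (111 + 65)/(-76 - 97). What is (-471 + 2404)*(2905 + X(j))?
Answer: 484688702905/86673 ≈ 5.5922e+6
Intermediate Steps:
j = 176/519 (j = -(111 + 65)/(3*(-76 - 97)) = -176/(3*(-173)) = -176*(-1)/(3*173) = -⅓*(-176/173) = 176/519 ≈ 0.33911)
X(t) = -12 - 4*t/167 (X(t) = -12 + 4*(-2*t/(-2)/(-167)) = -12 + 4*(-2*t*(-1)/2*(-1/167)) = -12 + 4*(-(-1)*t*(-1/167)) = -12 + 4*(t*(-1/167)) = -12 + 4*(-t/167) = -12 - 4*t/167)
(-471 + 2404)*(2905 + X(j)) = (-471 + 2404)*(2905 + (-12 - 4/167*176/519)) = 1933*(2905 + (-12 - 704/86673)) = 1933*(2905 - 1040780/86673) = 1933*(250744285/86673) = 484688702905/86673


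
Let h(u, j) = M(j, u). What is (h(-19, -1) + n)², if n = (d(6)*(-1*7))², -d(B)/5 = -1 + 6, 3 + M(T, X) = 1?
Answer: 937768129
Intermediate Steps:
M(T, X) = -2 (M(T, X) = -3 + 1 = -2)
d(B) = -25 (d(B) = -5*(-1 + 6) = -5*5 = -25)
h(u, j) = -2
n = 30625 (n = (-(-25)*7)² = (-25*(-7))² = 175² = 30625)
(h(-19, -1) + n)² = (-2 + 30625)² = 30623² = 937768129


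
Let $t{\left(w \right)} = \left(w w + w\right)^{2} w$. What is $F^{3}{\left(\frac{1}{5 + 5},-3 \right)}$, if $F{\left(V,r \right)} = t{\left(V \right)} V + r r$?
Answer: $\frac{729029403395308771561}{1000000000000000000} \approx 729.03$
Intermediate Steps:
$t{\left(w \right)} = w \left(w + w^{2}\right)^{2}$ ($t{\left(w \right)} = \left(w^{2} + w\right)^{2} w = \left(w + w^{2}\right)^{2} w = w \left(w + w^{2}\right)^{2}$)
$F{\left(V,r \right)} = r^{2} + V^{4} \left(1 + V\right)^{2}$ ($F{\left(V,r \right)} = V^{3} \left(1 + V\right)^{2} V + r r = V^{4} \left(1 + V\right)^{2} + r^{2} = r^{2} + V^{4} \left(1 + V\right)^{2}$)
$F^{3}{\left(\frac{1}{5 + 5},-3 \right)} = \left(\left(-3\right)^{2} + \left(\frac{1}{5 + 5}\right)^{4} \left(1 + \frac{1}{5 + 5}\right)^{2}\right)^{3} = \left(9 + \left(\frac{1}{10}\right)^{4} \left(1 + \frac{1}{10}\right)^{2}\right)^{3} = \left(9 + \frac{\left(1 + \frac{1}{10}\right)^{2}}{10000}\right)^{3} = \left(9 + \frac{\left(\frac{11}{10}\right)^{2}}{10000}\right)^{3} = \left(9 + \frac{1}{10000} \cdot \frac{121}{100}\right)^{3} = \left(9 + \frac{121}{1000000}\right)^{3} = \left(\frac{9000121}{1000000}\right)^{3} = \frac{729029403395308771561}{1000000000000000000}$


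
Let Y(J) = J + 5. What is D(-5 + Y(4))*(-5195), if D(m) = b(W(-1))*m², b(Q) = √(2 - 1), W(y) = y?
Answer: -83120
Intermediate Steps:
Y(J) = 5 + J
b(Q) = 1 (b(Q) = √1 = 1)
D(m) = m² (D(m) = 1*m² = m²)
D(-5 + Y(4))*(-5195) = (-5 + (5 + 4))²*(-5195) = (-5 + 9)²*(-5195) = 4²*(-5195) = 16*(-5195) = -83120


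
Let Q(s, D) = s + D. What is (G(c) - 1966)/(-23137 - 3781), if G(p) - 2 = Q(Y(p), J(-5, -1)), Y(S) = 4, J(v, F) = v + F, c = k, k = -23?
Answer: 983/13459 ≈ 0.073037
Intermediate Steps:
c = -23
J(v, F) = F + v
Q(s, D) = D + s
G(p) = 0 (G(p) = 2 + ((-1 - 5) + 4) = 2 + (-6 + 4) = 2 - 2 = 0)
(G(c) - 1966)/(-23137 - 3781) = (0 - 1966)/(-23137 - 3781) = -1966/(-26918) = -1966*(-1/26918) = 983/13459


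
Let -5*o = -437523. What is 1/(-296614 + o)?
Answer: -5/1045547 ≈ -4.7822e-6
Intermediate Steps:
o = 437523/5 (o = -1/5*(-437523) = 437523/5 ≈ 87505.)
1/(-296614 + o) = 1/(-296614 + 437523/5) = 1/(-1045547/5) = -5/1045547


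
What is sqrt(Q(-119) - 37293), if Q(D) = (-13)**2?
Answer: 2*I*sqrt(9281) ≈ 192.68*I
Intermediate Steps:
Q(D) = 169
sqrt(Q(-119) - 37293) = sqrt(169 - 37293) = sqrt(-37124) = 2*I*sqrt(9281)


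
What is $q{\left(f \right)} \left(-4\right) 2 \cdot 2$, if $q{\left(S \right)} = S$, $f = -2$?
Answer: $32$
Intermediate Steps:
$q{\left(f \right)} \left(-4\right) 2 \cdot 2 = - 2 \left(-4\right) 2 \cdot 2 = - 2 \left(\left(-8\right) 2\right) = \left(-2\right) \left(-16\right) = 32$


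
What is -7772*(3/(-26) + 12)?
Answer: -1200774/13 ≈ -92367.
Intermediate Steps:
-7772*(3/(-26) + 12) = -7772*(3*(-1/26) + 12) = -7772*(-3/26 + 12) = -7772*309/26 = -1200774/13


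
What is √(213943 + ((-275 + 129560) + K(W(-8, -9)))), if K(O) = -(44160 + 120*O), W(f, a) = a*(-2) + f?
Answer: 2*√74467 ≈ 545.77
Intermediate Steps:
W(f, a) = f - 2*a (W(f, a) = -2*a + f = f - 2*a)
K(O) = -44160 - 120*O (K(O) = -120*(368 + O) = -44160 - 120*O)
√(213943 + ((-275 + 129560) + K(W(-8, -9)))) = √(213943 + ((-275 + 129560) + (-44160 - 120*(-8 - 2*(-9))))) = √(213943 + (129285 + (-44160 - 120*(-8 + 18)))) = √(213943 + (129285 + (-44160 - 120*10))) = √(213943 + (129285 + (-44160 - 1200))) = √(213943 + (129285 - 45360)) = √(213943 + 83925) = √297868 = 2*√74467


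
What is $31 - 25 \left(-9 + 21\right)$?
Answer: $-269$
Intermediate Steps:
$31 - 25 \left(-9 + 21\right) = 31 - 300 = -269$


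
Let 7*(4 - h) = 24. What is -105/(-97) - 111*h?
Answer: -42333/679 ≈ -62.346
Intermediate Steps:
h = 4/7 (h = 4 - ⅐*24 = 4 - 24/7 = 4/7 ≈ 0.57143)
-105/(-97) - 111*h = -105/(-97) - 111*4/7 = -105*(-1/97) - 444/7 = 105/97 - 444/7 = -42333/679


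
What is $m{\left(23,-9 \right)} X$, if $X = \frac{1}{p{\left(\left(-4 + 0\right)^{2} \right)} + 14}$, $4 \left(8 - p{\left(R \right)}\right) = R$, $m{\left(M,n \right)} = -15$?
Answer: $- \frac{5}{6} \approx -0.83333$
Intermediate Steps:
$p{\left(R \right)} = 8 - \frac{R}{4}$
$X = \frac{1}{18}$ ($X = \frac{1}{\left(8 - \frac{\left(-4 + 0\right)^{2}}{4}\right) + 14} = \frac{1}{\left(8 - \frac{\left(-4\right)^{2}}{4}\right) + 14} = \frac{1}{\left(8 - 4\right) + 14} = \frac{1}{4 + 14} = \frac{1}{18} \approx 0.055556$)
$m{\left(23,-9 \right)} X = \left(-15\right) \frac{1}{18} = - \frac{5}{6}$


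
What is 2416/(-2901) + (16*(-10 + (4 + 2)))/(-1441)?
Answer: -3295792/4180341 ≈ -0.78840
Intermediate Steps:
2416/(-2901) + (16*(-10 + (4 + 2)))/(-1441) = 2416*(-1/2901) + (16*(-10 + 6))*(-1/1441) = -2416/2901 + (16*(-4))*(-1/1441) = -2416/2901 - 64*(-1/1441) = -2416/2901 + 64/1441 = -3295792/4180341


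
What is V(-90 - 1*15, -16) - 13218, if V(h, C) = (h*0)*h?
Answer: -13218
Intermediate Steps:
V(h, C) = 0 (V(h, C) = 0*h = 0)
V(-90 - 1*15, -16) - 13218 = 0 - 13218 = -13218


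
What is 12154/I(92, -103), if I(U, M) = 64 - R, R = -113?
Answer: 206/3 ≈ 68.667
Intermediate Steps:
I(U, M) = 177 (I(U, M) = 64 - 1*(-113) = 64 + 113 = 177)
12154/I(92, -103) = 12154/177 = 12154*(1/177) = 206/3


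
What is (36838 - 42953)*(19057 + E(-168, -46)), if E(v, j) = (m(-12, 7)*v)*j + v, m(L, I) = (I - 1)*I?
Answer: -2100288475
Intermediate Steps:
m(L, I) = I*(-1 + I) (m(L, I) = (-1 + I)*I = I*(-1 + I))
E(v, j) = v + 42*j*v (E(v, j) = ((7*(-1 + 7))*v)*j + v = ((7*6)*v)*j + v = (42*v)*j + v = 42*j*v + v = v + 42*j*v)
(36838 - 42953)*(19057 + E(-168, -46)) = (36838 - 42953)*(19057 - 168*(1 + 42*(-46))) = -6115*(19057 - 168*(1 - 1932)) = -6115*(19057 - 168*(-1931)) = -6115*(19057 + 324408) = -6115*343465 = -2100288475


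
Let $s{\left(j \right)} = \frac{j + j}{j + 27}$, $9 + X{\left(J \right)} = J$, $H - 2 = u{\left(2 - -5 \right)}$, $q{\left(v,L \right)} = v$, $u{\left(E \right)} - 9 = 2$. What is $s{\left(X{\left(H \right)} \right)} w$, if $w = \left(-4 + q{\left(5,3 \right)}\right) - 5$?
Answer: $- \frac{32}{31} \approx -1.0323$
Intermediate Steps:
$u{\left(E \right)} = 11$ ($u{\left(E \right)} = 9 + 2 = 11$)
$H = 13$ ($H = 2 + 11 = 13$)
$X{\left(J \right)} = -9 + J$
$w = -4$ ($w = \left(-4 + 5\right) - 5 = 1 - 5 = -4$)
$s{\left(j \right)} = \frac{2 j}{27 + j}$
$s{\left(X{\left(H \right)} \right)} w = \frac{2 \left(-9 + 13\right)}{27 + \left(-9 + 13\right)} \left(-4\right) = 2 \cdot 4 \frac{1}{27 + 4} \left(-4\right) = 2 \cdot 4 \cdot \frac{1}{31} \left(-4\right) = \frac{8}{31} \left(-4\right) = - \frac{32}{31}$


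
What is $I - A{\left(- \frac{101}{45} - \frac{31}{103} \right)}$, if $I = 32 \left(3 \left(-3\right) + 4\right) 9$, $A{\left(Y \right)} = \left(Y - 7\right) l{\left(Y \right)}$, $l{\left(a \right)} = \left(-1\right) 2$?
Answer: $- \frac{6762886}{4635} \approx -1459.1$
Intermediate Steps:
$l{\left(a \right)} = -2$
$A{\left(Y \right)} = 14 - 2 Y$ ($A{\left(Y \right)} = \left(Y - 7\right) \left(-2\right) = \left(-7 + Y\right) \left(-2\right) = 14 - 2 Y$)
$I = -1440$ ($I = 32 \left(-9 + 4\right) 9 = 32 \left(-5\right) 9 = \left(-160\right) 9 = -1440$)
$I - A{\left(- \frac{101}{45} - \frac{31}{103} \right)} = -1440 - \left(14 - 2 \left(- \frac{101}{45} - \frac{31}{103}\right)\right) = -1440 - \left(14 - - \frac{23596}{4635}\right) = -1440 - \left(14 + \frac{23596}{4635}\right) = -1440 - \frac{88486}{4635} = - \frac{6762886}{4635}$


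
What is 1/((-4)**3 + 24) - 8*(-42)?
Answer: 13439/40 ≈ 335.98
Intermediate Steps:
1/((-4)**3 + 24) - 8*(-42) = 1/(-64 + 24) + 336 = 1/(-40) + 336 = -1/40 + 336 = 13439/40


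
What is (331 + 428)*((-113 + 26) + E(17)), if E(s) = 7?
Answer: -60720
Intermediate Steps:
(331 + 428)*((-113 + 26) + E(17)) = (331 + 428)*((-113 + 26) + 7) = 759*(-87 + 7) = 759*(-80) = -60720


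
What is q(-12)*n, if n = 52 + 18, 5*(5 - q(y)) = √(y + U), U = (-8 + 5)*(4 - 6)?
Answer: 350 - 14*I*√6 ≈ 350.0 - 34.293*I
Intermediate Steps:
U = 6 (U = -3*(-2) = 6)
q(y) = 5 - √(6 + y)/5 (q(y) = 5 - √(y + 6)/5 = 5 - √(6 + y)/5)
n = 70
q(-12)*n = (5 - √(6 - 12)/5)*70 = (5 - I*√6/5)*70 = 350 - 14*I*√6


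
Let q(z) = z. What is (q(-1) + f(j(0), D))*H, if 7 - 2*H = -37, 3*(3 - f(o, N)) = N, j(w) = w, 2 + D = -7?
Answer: 110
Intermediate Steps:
D = -9 (D = -2 - 7 = -9)
f(o, N) = 3 - N/3
H = 22 (H = 7/2 - ½*(-37) = 7/2 + 37/2 = 22)
(q(-1) + f(j(0), D))*H = (-1 + (3 - ⅓*(-9)))*22 = (-1 + (3 + 3))*22 = (-1 + 6)*22 = 5*22 = 110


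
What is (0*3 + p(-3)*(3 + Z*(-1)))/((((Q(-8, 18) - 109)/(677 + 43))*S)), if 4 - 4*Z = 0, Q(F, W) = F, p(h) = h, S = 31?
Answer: 480/403 ≈ 1.1911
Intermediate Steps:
Z = 1 (Z = 1 - ¼*0 = 1 + 0 = 1)
(0*3 + p(-3)*(3 + Z*(-1)))/((((Q(-8, 18) - 109)/(677 + 43))*S)) = (0*3 - 3*(3 + 1*(-1)))/((((-8 - 109)/(677 + 43))*31)) = (0 - 3*(3 - 1))/((-117/720*31)) = (0 - 3*2)/((-117*1/720*31)) = (0 - 6)/((-13/80*31)) = -6/(-403/80) = -6*(-80/403) = 480/403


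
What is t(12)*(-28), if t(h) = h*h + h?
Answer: -4368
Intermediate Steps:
t(h) = h + h**2 (t(h) = h**2 + h = h + h**2)
t(12)*(-28) = (12*(1 + 12))*(-28) = (12*13)*(-28) = 156*(-28) = -4368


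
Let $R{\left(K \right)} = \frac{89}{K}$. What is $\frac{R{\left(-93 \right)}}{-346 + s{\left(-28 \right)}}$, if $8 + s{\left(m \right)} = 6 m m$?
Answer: $- \frac{89}{404550} \approx -0.00022$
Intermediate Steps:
$s{\left(m \right)} = -8 + 6 m^{2}$ ($s{\left(m \right)} = -8 + 6 m m = -8 + 6 m^{2}$)
$\frac{R{\left(-93 \right)}}{-346 + s{\left(-28 \right)}} = \frac{89 \frac{1}{-93}}{-346 - \left(8 - 6 \left(-28\right)^{2}\right)} = \frac{89 \left(- \frac{1}{93}\right)}{-346 + \left(-8 + 6 \cdot 784\right)} = - \frac{89}{93 \left(-346 + \left(-8 + 4704\right)\right)} = - \frac{89}{93 \left(-346 + 4696\right)} = - \frac{89}{93 \cdot 4350} = \left(- \frac{89}{93}\right) \frac{1}{4350} = - \frac{89}{404550}$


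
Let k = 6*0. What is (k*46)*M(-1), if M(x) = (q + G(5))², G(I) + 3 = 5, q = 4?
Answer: 0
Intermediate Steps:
G(I) = 2 (G(I) = -3 + 5 = 2)
M(x) = 36 (M(x) = (4 + 2)² = 6² = 36)
k = 0
(k*46)*M(-1) = (0*46)*36 = 0*36 = 0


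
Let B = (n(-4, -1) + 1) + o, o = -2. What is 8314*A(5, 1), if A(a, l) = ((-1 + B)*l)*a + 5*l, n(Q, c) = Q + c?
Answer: -249420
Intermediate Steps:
B = -6 (B = ((-4 - 1) + 1) - 2 = (-5 + 1) - 2 = -4 - 2 = -6)
A(a, l) = 5*l - 7*a*l (A(a, l) = ((-1 - 6)*l)*a + 5*l = (-7*l)*a + 5*l = -7*a*l + 5*l = 5*l - 7*a*l)
8314*A(5, 1) = 8314*(1*(5 - 7*5)) = 8314*(1*(5 - 35)) = 8314*(1*(-30)) = 8314*(-30) = -249420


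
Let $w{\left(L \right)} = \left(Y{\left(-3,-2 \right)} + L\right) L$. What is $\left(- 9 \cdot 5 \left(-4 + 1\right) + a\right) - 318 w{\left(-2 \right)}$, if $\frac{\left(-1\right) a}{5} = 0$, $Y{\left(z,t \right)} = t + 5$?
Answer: $771$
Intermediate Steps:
$Y{\left(z,t \right)} = 5 + t$
$w{\left(L \right)} = L \left(3 + L\right)$ ($w{\left(L \right)} = \left(\left(5 - 2\right) + L\right) L = \left(3 + L\right) L = L \left(3 + L\right)$)
$a = 0$ ($a = \left(-5\right) 0 = 0$)
$\left(- 9 \cdot 5 \left(-4 + 1\right) + a\right) - 318 w{\left(-2 \right)} = \left(- 9 \cdot 5 \left(-4 + 1\right) + 0\right) - 318 \left(- 2 \left(3 - 2\right)\right) = \left(- 9 \cdot 5 \left(-3\right) + 0\right) - 318 \left(\left(-2\right) 1\right) = \left(\left(-9\right) \left(-15\right) + 0\right) - -636 = \left(135 + 0\right) + 636 = 135 + 636 = 771$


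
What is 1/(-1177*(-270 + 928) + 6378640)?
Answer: 1/5604174 ≈ 1.7844e-7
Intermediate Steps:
1/(-1177*(-270 + 928) + 6378640) = 1/(-1177*658 + 6378640) = 1/(-774466 + 6378640) = 1/5604174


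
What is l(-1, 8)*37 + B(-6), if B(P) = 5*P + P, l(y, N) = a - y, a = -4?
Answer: -147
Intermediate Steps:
l(y, N) = -4 - y
B(P) = 6*P
l(-1, 8)*37 + B(-6) = (-4 - 1*(-1))*37 + 6*(-6) = (-4 + 1)*37 - 36 = -3*37 - 36 = -111 - 36 = -147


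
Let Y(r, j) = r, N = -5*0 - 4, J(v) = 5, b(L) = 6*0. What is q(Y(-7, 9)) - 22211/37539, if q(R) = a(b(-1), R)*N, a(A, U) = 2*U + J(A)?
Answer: 1329193/37539 ≈ 35.408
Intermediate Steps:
b(L) = 0
N = -4 (N = 0 - 4 = -4)
a(A, U) = 5 + 2*U (a(A, U) = 2*U + 5 = 5 + 2*U)
q(R) = -20 - 8*R (q(R) = (5 + 2*R)*(-4) = -20 - 8*R)
q(Y(-7, 9)) - 22211/37539 = (-20 - 8*(-7)) - 22211/37539 = (-20 + 56) - 22211/37539 = 36 - 1*22211/37539 = 36 - 22211/37539 = 1329193/37539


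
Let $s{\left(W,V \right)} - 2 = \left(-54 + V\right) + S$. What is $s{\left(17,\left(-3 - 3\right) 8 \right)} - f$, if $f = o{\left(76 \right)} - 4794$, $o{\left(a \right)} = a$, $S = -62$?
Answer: $4556$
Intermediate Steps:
$s{\left(W,V \right)} = -114 + V$ ($s{\left(W,V \right)} = 2 + \left(\left(-54 + V\right) - 62\right) = 2 + \left(-116 + V\right) = -114 + V$)
$f = -4718$ ($f = 76 - 4794 = -4718$)
$s{\left(17,\left(-3 - 3\right) 8 \right)} - f = \left(-114 + \left(-3 - 3\right) 8\right) - -4718 = \left(-114 - 48\right) + 4718 = -162 + 4718 = 4556$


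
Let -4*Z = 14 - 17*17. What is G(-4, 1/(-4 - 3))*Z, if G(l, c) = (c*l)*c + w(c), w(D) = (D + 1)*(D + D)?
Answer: -1100/49 ≈ -22.449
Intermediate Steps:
w(D) = 2*D*(1 + D) (w(D) = (1 + D)*(2*D) = 2*D*(1 + D))
Z = 275/4 (Z = -(14 - 17*17)/4 = -(14 - 289)/4 = -¼*(-275) = 275/4 ≈ 68.750)
G(l, c) = l*c² + 2*c*(1 + c) (G(l, c) = (c*l)*c + 2*c*(1 + c) = l*c² + 2*c*(1 + c))
G(-4, 1/(-4 - 3))*Z = ((2 + 2/(-4 - 3) - 4/(-4 - 3))/(-4 - 3))*(275/4) = ((2 + 2/(-7) - 4/(-7))/(-7))*(275/4) = -(2 + 2*(-⅐) - ⅐*(-4))/7*(275/4) = -(2 - 2/7 + 4/7)/7*(275/4) = -⅐*16/7*(275/4) = -16/49*275/4 = -1100/49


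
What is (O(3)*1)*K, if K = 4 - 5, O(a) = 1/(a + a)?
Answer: -⅙ ≈ -0.16667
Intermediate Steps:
O(a) = 1/(2*a)
K = -1
(O(3)*1)*K = (((½)/3)*1)*(-1) = (((½)*(⅓))*1)*(-1) = ((⅙)*1)*(-1) = (⅙)*(-1) = -⅙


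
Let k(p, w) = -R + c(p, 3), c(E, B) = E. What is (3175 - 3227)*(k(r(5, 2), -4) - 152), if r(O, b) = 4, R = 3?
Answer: 7852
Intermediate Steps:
k(p, w) = -3 + p (k(p, w) = -1*3 + p = -3 + p)
(3175 - 3227)*(k(r(5, 2), -4) - 152) = (3175 - 3227)*((-3 + 4) - 152) = -52*(1 - 152) = -52*(-151) = 7852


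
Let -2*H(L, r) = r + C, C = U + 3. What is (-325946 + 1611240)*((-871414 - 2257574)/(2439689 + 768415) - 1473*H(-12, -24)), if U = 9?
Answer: -1518593719476215/133671 ≈ -1.1361e+10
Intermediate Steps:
C = 12 (C = 9 + 3 = 12)
H(L, r) = -6 - r/2 (H(L, r) = -(r + 12)/2 = -(12 + r)/2 = -6 - r/2)
(-325946 + 1611240)*((-871414 - 2257574)/(2439689 + 768415) - 1473*H(-12, -24)) = (-325946 + 1611240)*((-871414 - 2257574)/(2439689 + 768415) - 1473*(-6 - 1/2*(-24))) = 1285294*(-3128988/3208104 - 1473*(-6 + 12)) = 1285294*(-3128988*1/3208104 - 1473*6) = 1285294*(-260749/267342 - 8838) = 1285294*(-2363029345/267342) = -1518593719476215/133671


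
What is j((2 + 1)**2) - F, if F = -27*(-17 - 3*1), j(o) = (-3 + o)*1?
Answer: -534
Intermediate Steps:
j(o) = -3 + o
F = 540 (F = -27*(-17 - 3) = -27*(-20) = 540)
j((2 + 1)**2) - F = (-3 + (2 + 1)**2) - 1*540 = (-3 + 3**2) - 540 = (-3 + 9) - 540 = 6 - 540 = -534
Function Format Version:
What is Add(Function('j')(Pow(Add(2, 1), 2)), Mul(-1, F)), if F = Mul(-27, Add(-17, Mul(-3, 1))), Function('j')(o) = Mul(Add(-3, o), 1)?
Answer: -534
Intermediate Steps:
Function('j')(o) = Add(-3, o)
F = 540 (F = Mul(-27, Add(-17, -3)) = Mul(-27, -20) = 540)
Add(Function('j')(Pow(Add(2, 1), 2)), Mul(-1, F)) = Add(Add(-3, Pow(Add(2, 1), 2)), Mul(-1, 540)) = Add(Add(-3, Pow(3, 2)), -540) = Add(Add(-3, 9), -540) = Add(6, -540) = -534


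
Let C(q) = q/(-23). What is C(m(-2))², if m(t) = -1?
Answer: 1/529 ≈ 0.0018904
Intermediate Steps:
C(q) = -q/23 (C(q) = q*(-1/23) = -q/23)
C(m(-2))² = (-1/23*(-1))² = (1/23)² = 1/529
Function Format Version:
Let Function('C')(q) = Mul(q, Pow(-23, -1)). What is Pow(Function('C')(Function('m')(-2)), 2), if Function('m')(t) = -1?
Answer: Rational(1, 529) ≈ 0.0018904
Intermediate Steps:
Function('C')(q) = Mul(Rational(-1, 23), q) (Function('C')(q) = Mul(q, Rational(-1, 23)) = Mul(Rational(-1, 23), q))
Pow(Function('C')(Function('m')(-2)), 2) = Pow(Mul(Rational(-1, 23), -1), 2) = Pow(Rational(1, 23), 2) = Rational(1, 529)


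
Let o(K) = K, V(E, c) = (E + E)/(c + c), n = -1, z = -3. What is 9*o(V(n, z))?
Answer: 3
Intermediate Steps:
V(E, c) = E/c (V(E, c) = (2*E)/((2*c)) = (2*E)*(1/(2*c)) = E/c)
9*o(V(n, z)) = 9*(-1/(-3)) = 9*(-1*(-⅓)) = 9*(⅓) = 3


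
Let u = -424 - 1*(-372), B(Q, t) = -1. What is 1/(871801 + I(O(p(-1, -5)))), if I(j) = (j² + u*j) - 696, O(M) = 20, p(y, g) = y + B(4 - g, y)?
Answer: 1/870465 ≈ 1.1488e-6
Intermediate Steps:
p(y, g) = -1 + y (p(y, g) = y - 1 = -1 + y)
u = -52 (u = -424 + 372 = -52)
I(j) = -696 + j² - 52*j (I(j) = (j² - 52*j) - 696 = -696 + j² - 52*j)
1/(871801 + I(O(p(-1, -5)))) = 1/(871801 + (-696 + 20² - 52*20)) = 1/(871801 + (-696 + 400 - 1040)) = 1/(871801 - 1336) = 1/870465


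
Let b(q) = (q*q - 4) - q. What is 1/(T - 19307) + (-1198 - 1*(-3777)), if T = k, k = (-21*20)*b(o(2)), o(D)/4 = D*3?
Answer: 643375392/249467 ≈ 2579.0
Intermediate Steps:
o(D) = 12*D (o(D) = 4*(D*3) = 4*(3*D) = 12*D)
b(q) = -4 + q² - q (b(q) = (q² - 4) - q = (-4 + q²) - q = -4 + q² - q)
k = -230160 (k = (-21*20)*(-4 + (12*2)² - 12*2) = -420*(-4 + 24² - 1*24) = -420*(-4 + 576 - 24) = -420*548 = -230160)
T = -230160
1/(T - 19307) + (-1198 - 1*(-3777)) = 1/(-230160 - 19307) + (-1198 - 1*(-3777)) = 1/(-249467) + (-1198 + 3777) = -1/249467 + 2579 = 643375392/249467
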